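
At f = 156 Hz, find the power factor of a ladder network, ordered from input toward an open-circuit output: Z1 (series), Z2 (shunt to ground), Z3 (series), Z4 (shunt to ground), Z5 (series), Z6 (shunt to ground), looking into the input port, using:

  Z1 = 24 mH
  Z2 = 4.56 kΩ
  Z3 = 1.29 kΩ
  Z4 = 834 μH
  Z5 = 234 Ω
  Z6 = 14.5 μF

Step 1 — Angular frequency: ω = 2π·f = 2π·156 = 980.2 rad/s.
Step 2 — Component impedances:
  Z1: Z = jωL = j·980.2·0.024 = 0 + j23.52 Ω
  Z2: Z = R = 4560 Ω
  Z3: Z = R = 1290 Ω
  Z4: Z = jωL = j·980.2·0.000834 = 0 + j0.8175 Ω
  Z5: Z = R = 234 Ω
  Z6: Z = 1/(jωC) = -j/(ω·C) = 0 - j70.36 Ω
Step 3 — Ladder network (open output): work backward from the far end, alternating series and parallel combinations. Z_in = 1006 + j24.02 Ω = 1006∠1.4° Ω.
Step 4 — Power factor: PF = cos(φ) = Re(Z)/|Z| = 1005.5/1005.8 = 0.9997.
Step 5 — Type: Im(Z) = 24.02 ⇒ lagging (phase φ = 1.4°).

PF = 0.9997 (lagging, φ = 1.4°)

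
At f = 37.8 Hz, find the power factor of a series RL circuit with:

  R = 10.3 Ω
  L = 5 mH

Step 1 — Angular frequency: ω = 2π·f = 2π·37.8 = 237.5 rad/s.
Step 2 — Component impedances:
  R: Z = R = 10.3 Ω
  L: Z = jωL = j·237.5·0.005 = 0 + j1.188 Ω
Step 3 — Series combination: Z_total = R + L = 10.3 + j1.188 Ω = 10.37∠6.6° Ω.
Step 4 — Power factor: PF = cos(φ) = Re(Z)/|Z| = 10.3/10.368 = 0.9934.
Step 5 — Type: Im(Z) = 1.188 ⇒ lagging (phase φ = 6.6°).

PF = 0.9934 (lagging, φ = 6.6°)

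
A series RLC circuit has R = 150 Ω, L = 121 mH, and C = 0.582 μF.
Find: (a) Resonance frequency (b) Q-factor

Step 1 — Resonance condition Im(Z)=0 gives ω₀ = 1/√(LC).
Step 2 — ω₀ = 1/√(0.121·5.82e-07) = 3768 rad/s.
Step 3 — f₀ = ω₀/(2π) = 599.7 Hz.
Step 4 — Series Q: Q = ω₀L/R = 3768·0.121/150 = 3.04.

(a) f₀ = 599.7 Hz  (b) Q = 3.04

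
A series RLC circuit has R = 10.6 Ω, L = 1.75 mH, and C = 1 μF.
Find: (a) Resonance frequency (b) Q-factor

Step 1 — Resonance condition Im(Z)=0 gives ω₀ = 1/√(LC).
Step 2 — ω₀ = 1/√(0.00175·1e-06) = 2.39e+04 rad/s.
Step 3 — f₀ = ω₀/(2π) = 3805 Hz.
Step 4 — Series Q: Q = ω₀L/R = 2.39e+04·0.00175/10.6 = 3.947.

(a) f₀ = 3805 Hz  (b) Q = 3.947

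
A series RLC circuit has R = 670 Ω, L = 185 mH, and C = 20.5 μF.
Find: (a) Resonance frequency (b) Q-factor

Step 1 — Resonance condition Im(Z)=0 gives ω₀ = 1/√(LC).
Step 2 — ω₀ = 1/√(0.185·2.05e-05) = 513.5 rad/s.
Step 3 — f₀ = ω₀/(2π) = 81.73 Hz.
Step 4 — Series Q: Q = ω₀L/R = 513.5·0.185/670 = 0.1418.

(a) f₀ = 81.73 Hz  (b) Q = 0.1418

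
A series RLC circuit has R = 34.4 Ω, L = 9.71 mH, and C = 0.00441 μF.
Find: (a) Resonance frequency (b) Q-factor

Step 1 — Resonance condition Im(Z)=0 gives ω₀ = 1/√(LC).
Step 2 — ω₀ = 1/√(0.00971·4.41e-09) = 1.528e+05 rad/s.
Step 3 — f₀ = ω₀/(2π) = 2.432e+04 Hz.
Step 4 — Series Q: Q = ω₀L/R = 1.528e+05·0.00971/34.4 = 43.14.

(a) f₀ = 2.432e+04 Hz  (b) Q = 43.14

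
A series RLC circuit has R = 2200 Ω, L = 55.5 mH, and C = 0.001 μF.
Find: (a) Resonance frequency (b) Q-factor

Step 1 — Resonance condition Im(Z)=0 gives ω₀ = 1/√(LC).
Step 2 — ω₀ = 1/√(0.0555·1e-09) = 1.342e+05 rad/s.
Step 3 — f₀ = ω₀/(2π) = 2.136e+04 Hz.
Step 4 — Series Q: Q = ω₀L/R = 1.342e+05·0.0555/2200 = 3.386.

(a) f₀ = 2.136e+04 Hz  (b) Q = 3.386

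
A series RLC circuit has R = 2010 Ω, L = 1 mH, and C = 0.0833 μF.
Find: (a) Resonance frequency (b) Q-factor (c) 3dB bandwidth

Step 1 — Resonance: ω₀ = 1/√(LC) = 1/√(0.001·8.33e-08) = 1.096e+05 rad/s.
Step 2 — f₀ = ω₀/(2π) = 1.744e+04 Hz.
Step 3 — Series Q: Q = ω₀L/R = 1.096e+05·0.001/2010 = 0.05451.
Step 4 — Bandwidth: Δω = ω₀/Q = 2.01e+06 rad/s; BW = Δω/(2π) = 3.199e+05 Hz.

(a) f₀ = 1.744e+04 Hz  (b) Q = 0.05451  (c) BW = 3.199e+05 Hz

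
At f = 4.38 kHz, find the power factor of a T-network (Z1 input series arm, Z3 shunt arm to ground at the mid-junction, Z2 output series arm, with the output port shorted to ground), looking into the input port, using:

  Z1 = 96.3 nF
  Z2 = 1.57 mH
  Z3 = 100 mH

Step 1 — Angular frequency: ω = 2π·f = 2π·4380 = 2.752e+04 rad/s.
Step 2 — Component impedances:
  Z1: Z = 1/(jωC) = -j/(ω·C) = 0 - j377.3 Ω
  Z2: Z = jωL = j·2.752e+04·0.00157 = 0 + j43.21 Ω
  Z3: Z = jωL = j·2.752e+04·0.1 = 0 + j2752 Ω
Step 3 — With the output port shorted to ground, the output series arm Z2 runs from the junction to ground; the shunt arm Z3 also runs from the junction to ground. They appear in parallel: Z3 || Z2 = 0 + j42.54 Ω.
Step 4 — Series with input arm Z1: Z_in = Z1 + (Z3 || Z2) = 0 - j334.8 Ω = 334.8∠-90.0° Ω.
Step 5 — Power factor: PF = cos(φ) = Re(Z)/|Z| = 0/334.8 = 0.
Step 6 — Type: Im(Z) = -334.8 ⇒ leading (phase φ = -90.0°).

PF = 0 (leading, φ = -90.0°)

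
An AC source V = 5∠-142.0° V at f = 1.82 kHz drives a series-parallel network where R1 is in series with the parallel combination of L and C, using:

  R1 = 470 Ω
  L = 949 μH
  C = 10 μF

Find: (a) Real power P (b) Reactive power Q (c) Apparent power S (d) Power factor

Step 1 — Angular frequency: ω = 2π·f = 2π·1820 = 1.144e+04 rad/s.
Step 2 — Component impedances:
  R1: Z = R = 470 Ω
  L: Z = jωL = j·1.144e+04·0.000949 = 0 + j10.85 Ω
  C: Z = 1/(jωC) = -j/(ω·C) = 0 - j8.745 Ω
Step 3 — Parallel branch: L || C = 1/(1/L + 1/C) = 0 - j45.03 Ω.
Step 4 — Series with R1: Z_total = R1 + (L || C) = 470 - j45.03 Ω = 472.2∠-5.5° Ω.
Step 5 — Source phasor: V = 5∠-142.0° V = -3.94 - j3.078 V.
Step 6 — Current: I = V / Z = -0.007685 - j0.007286 A = 0.01059∠-136.5° A.
Step 7 — Complex power: S = V·I* = 0.05271 - j0.00505 VA.
Step 8 — Real power: P = Re(S) = 0.05271 W.
Step 9 — Reactive power: Q = Im(S) = -0.00505 VAR.
Step 10 — Apparent power: |S| = 0.05295 VA.
Step 11 — Power factor: PF = P/|S| = 0.9954 (leading).

(a) P = 0.05271 W  (b) Q = -0.00505 VAR  (c) S = 0.05295 VA  (d) PF = 0.9954 (leading)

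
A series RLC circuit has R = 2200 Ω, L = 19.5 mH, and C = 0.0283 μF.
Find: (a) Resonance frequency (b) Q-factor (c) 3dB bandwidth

Step 1 — Resonance: ω₀ = 1/√(LC) = 1/√(0.0195·2.83e-08) = 4.257e+04 rad/s.
Step 2 — f₀ = ω₀/(2π) = 6775 Hz.
Step 3 — Series Q: Q = ω₀L/R = 4.257e+04·0.0195/2200 = 0.3773.
Step 4 — Bandwidth: Δω = ω₀/Q = 1.128e+05 rad/s; BW = Δω/(2π) = 1.796e+04 Hz.

(a) f₀ = 6775 Hz  (b) Q = 0.3773  (c) BW = 1.796e+04 Hz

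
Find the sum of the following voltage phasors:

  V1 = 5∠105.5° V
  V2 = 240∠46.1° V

Step 1 — Convert each phasor to rectangular form:
  V1 = 5·(cos(105.5°) + j·sin(105.5°)) = -1.336 + j4.818 V
  V2 = 240·(cos(46.1°) + j·sin(46.1°)) = 166.4 + j172.9 V
Step 2 — Sum components: V_total = 165.1 + j177.8 V.
Step 3 — Convert to polar: |V_total| = 242.6 V, ∠V_total = 47.1°.

V_total = 242.6∠47.1° V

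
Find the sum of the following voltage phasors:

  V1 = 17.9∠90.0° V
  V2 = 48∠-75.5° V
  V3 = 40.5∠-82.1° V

Step 1 — Convert each phasor to rectangular form:
  V1 = 17.9·(cos(90.0°) + j·sin(90.0°)) = 0 + j17.9 V
  V2 = 48·(cos(-75.5°) + j·sin(-75.5°)) = 12.02 - j46.47 V
  V3 = 40.5·(cos(-82.1°) + j·sin(-82.1°)) = 5.567 - j40.12 V
Step 2 — Sum components: V_total = 17.58 - j68.69 V.
Step 3 — Convert to polar: |V_total| = 70.9 V, ∠V_total = -75.6°.

V_total = 70.9∠-75.6° V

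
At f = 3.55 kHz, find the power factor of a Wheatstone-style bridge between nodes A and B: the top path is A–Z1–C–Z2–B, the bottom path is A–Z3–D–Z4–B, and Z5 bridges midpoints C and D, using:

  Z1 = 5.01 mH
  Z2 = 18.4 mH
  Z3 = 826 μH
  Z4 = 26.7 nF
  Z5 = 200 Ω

Step 1 — Angular frequency: ω = 2π·f = 2π·3550 = 2.231e+04 rad/s.
Step 2 — Component impedances:
  Z1: Z = jωL = j·2.231e+04·0.00501 = 0 + j111.7 Ω
  Z2: Z = jωL = j·2.231e+04·0.0184 = 0 + j410.4 Ω
  Z3: Z = jωL = j·2.231e+04·0.000826 = 0 + j18.42 Ω
  Z4: Z = 1/(jωC) = -j/(ω·C) = 0 - j1679 Ω
  Z5: Z = R = 200 Ω
Step 3 — Bridge requires nodal analysis (the Z5 bridge couples midpoints C and D, so the two paths cannot be reduced to a simple series/parallel combination). Setting node B to ground and injecting 1 A at node A, the 3-node admittance system at A, C, D solves to V_A = Z_AB = 96.31 + j691.8 Ω = 698.5∠82.1° Ω.
Step 4 — Power factor: PF = cos(φ) = Re(Z)/|Z| = 96.31/698.5 = 0.1379.
Step 5 — Type: Im(Z) = 691.8 ⇒ lagging (phase φ = 82.1°).

PF = 0.1379 (lagging, φ = 82.1°)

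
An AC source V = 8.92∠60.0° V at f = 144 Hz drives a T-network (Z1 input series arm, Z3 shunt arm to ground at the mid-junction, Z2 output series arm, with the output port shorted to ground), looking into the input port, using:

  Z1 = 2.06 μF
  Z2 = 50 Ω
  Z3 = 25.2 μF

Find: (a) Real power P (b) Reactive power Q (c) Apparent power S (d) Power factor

Step 1 — Angular frequency: ω = 2π·f = 2π·144 = 904.8 rad/s.
Step 2 — Component impedances:
  Z1: Z = 1/(jωC) = -j/(ω·C) = 0 - j536.5 Ω
  Z2: Z = R = 50 Ω
  Z3: Z = 1/(jωC) = -j/(ω·C) = 0 - j43.86 Ω
Step 3 — With the output port shorted to ground, the output series arm Z2 runs from the junction to ground; the shunt arm Z3 also runs from the junction to ground. They appear in parallel: Z3 || Z2 = 21.74 - j24.79 Ω.
Step 4 — Series with input arm Z1: Z_in = Z1 + (Z3 || Z2) = 21.74 - j561.3 Ω = 561.7∠-87.8° Ω.
Step 5 — Source phasor: V = 8.92∠60.0° V = 4.46 + j7.725 V.
Step 6 — Current: I = V / Z = -0.01343 + j0.008466 A = 0.01588∠147.8° A.
Step 7 — Complex power: S = V·I* = 0.005482 - j0.1415 VA.
Step 8 — Real power: P = Re(S) = 0.005482 W.
Step 9 — Reactive power: Q = Im(S) = -0.1415 VAR.
Step 10 — Apparent power: |S| = 0.1416 VA.
Step 11 — Power factor: PF = P/|S| = 0.03871 (leading).

(a) P = 0.005482 W  (b) Q = -0.1415 VAR  (c) S = 0.1416 VA  (d) PF = 0.03871 (leading)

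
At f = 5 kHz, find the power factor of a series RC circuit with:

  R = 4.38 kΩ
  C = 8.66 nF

Step 1 — Angular frequency: ω = 2π·f = 2π·5000 = 3.142e+04 rad/s.
Step 2 — Component impedances:
  R: Z = R = 4380 Ω
  C: Z = 1/(jωC) = -j/(ω·C) = 0 - j3676 Ω
Step 3 — Series combination: Z_total = R + C = 4380 - j3676 Ω = 5718∠-40.0° Ω.
Step 4 — Power factor: PF = cos(φ) = Re(Z)/|Z| = 4380/5718 = 0.766.
Step 5 — Type: Im(Z) = -3676 ⇒ leading (phase φ = -40.0°).

PF = 0.766 (leading, φ = -40.0°)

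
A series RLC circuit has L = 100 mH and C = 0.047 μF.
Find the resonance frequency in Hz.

Step 1 — Resonance condition Im(Z)=0 gives ω₀ = 1/√(LC).
Step 2 — ω₀ = 1/√(0.1·4.7e-08) = 1.459e+04 rad/s.
Step 3 — f₀ = ω₀/(2π) = 2322 Hz.

f₀ = 2322 Hz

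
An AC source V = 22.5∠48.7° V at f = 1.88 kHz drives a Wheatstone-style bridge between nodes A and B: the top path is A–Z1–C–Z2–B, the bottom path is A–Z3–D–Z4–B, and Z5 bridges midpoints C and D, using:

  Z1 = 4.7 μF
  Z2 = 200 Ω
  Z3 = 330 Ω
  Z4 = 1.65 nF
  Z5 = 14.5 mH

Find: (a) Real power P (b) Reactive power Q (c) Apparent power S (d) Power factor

Step 1 — Angular frequency: ω = 2π·f = 2π·1880 = 1.181e+04 rad/s.
Step 2 — Component impedances:
  Z1: Z = 1/(jωC) = -j/(ω·C) = 0 - j18.01 Ω
  Z2: Z = R = 200 Ω
  Z3: Z = R = 330 Ω
  Z4: Z = 1/(jωC) = -j/(ω·C) = 0 - j5.131e+04 Ω
  Z5: Z = jωL = j·1.181e+04·0.0145 = 0 + j171.3 Ω
Step 3 — Bridge requires nodal analysis (the Z5 bridge couples midpoints C and D, so the two paths cannot be reduced to a simple series/parallel combination). Setting node B to ground and injecting 1 A at node A, the 3-node admittance system at A, C, D solves to V_A = Z_AB = 200.8 - j19.23 Ω = 201.7∠-5.5° Ω.
Step 4 — Source phasor: V = 22.5∠48.7° V = 14.85 + j16.9 V.
Step 5 — Current: I = V / Z = 0.0653 + j0.09045 A = 0.1116∠54.2° A.
Step 6 — Complex power: S = V·I* = 2.499 - j0.2393 VA.
Step 7 — Real power: P = Re(S) = 2.499 W.
Step 8 — Reactive power: Q = Im(S) = -0.2393 VAR.
Step 9 — Apparent power: |S| = 2.51 VA.
Step 10 — Power factor: PF = P/|S| = 0.9954 (leading).

(a) P = 2.499 W  (b) Q = -0.2393 VAR  (c) S = 2.51 VA  (d) PF = 0.9954 (leading)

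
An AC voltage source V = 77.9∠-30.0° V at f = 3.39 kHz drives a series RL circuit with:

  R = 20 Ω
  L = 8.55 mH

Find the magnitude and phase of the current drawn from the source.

Step 1 — Angular frequency: ω = 2π·f = 2π·3390 = 2.13e+04 rad/s.
Step 2 — Component impedances:
  R: Z = R = 20 Ω
  L: Z = jωL = j·2.13e+04·0.00855 = 0 + j182.1 Ω
Step 3 — Series combination: Z_total = R + L = 20 + j182.1 Ω = 183.2∠83.7° Ω.
Step 4 — Source phasor: V = 77.9∠-30.0° V = 67.46 - j38.95 V.
Step 5 — Ohm's law: I = V / Z_total = (67.46 - j38.95) / (20 + j182.1) = -0.1711 - j0.3892 A.
Step 6 — Convert to polar: |I| = 0.4252 A, ∠I = -113.7°.

I = 0.4252∠-113.7° A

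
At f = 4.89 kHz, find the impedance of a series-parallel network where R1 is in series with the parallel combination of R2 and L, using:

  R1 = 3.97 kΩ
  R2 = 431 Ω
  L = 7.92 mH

Step 1 — Angular frequency: ω = 2π·f = 2π·4890 = 3.072e+04 rad/s.
Step 2 — Component impedances:
  R1: Z = R = 3970 Ω
  R2: Z = R = 431 Ω
  L: Z = jωL = j·3.072e+04·0.00792 = 0 + j243.3 Ω
Step 3 — Parallel branch: R2 || L = 1/(1/R2 + 1/L) = 104.2 + j184.5 Ω.
Step 4 — Series with R1: Z_total = R1 + (R2 || L) = 4074 + j184.5 Ω = 4078∠2.6° Ω.

Z = 4074 + j184.5 Ω = 4078∠2.6° Ω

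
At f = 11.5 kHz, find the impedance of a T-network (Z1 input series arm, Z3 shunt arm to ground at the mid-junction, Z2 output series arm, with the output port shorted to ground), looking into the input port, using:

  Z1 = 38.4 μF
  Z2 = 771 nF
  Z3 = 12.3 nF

Step 1 — Angular frequency: ω = 2π·f = 2π·1.15e+04 = 7.226e+04 rad/s.
Step 2 — Component impedances:
  Z1: Z = 1/(jωC) = -j/(ω·C) = 0 - j0.3604 Ω
  Z2: Z = 1/(jωC) = -j/(ω·C) = 0 - j17.95 Ω
  Z3: Z = 1/(jωC) = -j/(ω·C) = 0 - j1125 Ω
Step 3 — With the output port shorted to ground, the output series arm Z2 runs from the junction to ground; the shunt arm Z3 also runs from the junction to ground. They appear in parallel: Z3 || Z2 = 0 - j17.67 Ω.
Step 4 — Series with input arm Z1: Z_in = Z1 + (Z3 || Z2) = 0 - j18.03 Ω = 18.03∠-90.0° Ω.

Z = 0 - j18.03 Ω = 18.03∠-90.0° Ω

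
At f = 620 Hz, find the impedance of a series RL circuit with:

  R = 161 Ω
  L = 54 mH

Step 1 — Angular frequency: ω = 2π·f = 2π·620 = 3896 rad/s.
Step 2 — Component impedances:
  R: Z = R = 161 Ω
  L: Z = jωL = j·3896·0.054 = 0 + j210.4 Ω
Step 3 — Series combination: Z_total = R + L = 161 + j210.4 Ω = 264.9∠52.6° Ω.

Z = 161 + j210.4 Ω = 264.9∠52.6° Ω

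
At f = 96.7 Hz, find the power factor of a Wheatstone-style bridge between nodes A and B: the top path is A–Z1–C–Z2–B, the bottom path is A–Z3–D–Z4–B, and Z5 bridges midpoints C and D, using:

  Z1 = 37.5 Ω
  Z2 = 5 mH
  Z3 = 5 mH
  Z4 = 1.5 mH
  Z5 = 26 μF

Step 1 — Angular frequency: ω = 2π·f = 2π·96.7 = 607.6 rad/s.
Step 2 — Component impedances:
  Z1: Z = R = 37.5 Ω
  Z2: Z = jωL = j·607.6·0.005 = 0 + j3.038 Ω
  Z3: Z = jωL = j·607.6·0.005 = 0 + j3.038 Ω
  Z4: Z = jωL = j·607.6·0.0015 = 0 + j0.9114 Ω
  Z5: Z = 1/(jωC) = -j/(ω·C) = 0 - j63.3 Ω
Step 3 — Bridge requires nodal analysis (the Z5 bridge couples midpoints C and D, so the two paths cannot be reduced to a simple series/parallel combination). Setting node B to ground and injecting 1 A at node A, the 3-node admittance system at A, C, D solves to V_A = Z_AB = 0.4133 + j3.883 Ω = 3.905∠83.9° Ω.
Step 4 — Power factor: PF = cos(φ) = Re(Z)/|Z| = 0.4133/3.905 = 0.1058.
Step 5 — Type: Im(Z) = 3.883 ⇒ lagging (phase φ = 83.9°).

PF = 0.1058 (lagging, φ = 83.9°)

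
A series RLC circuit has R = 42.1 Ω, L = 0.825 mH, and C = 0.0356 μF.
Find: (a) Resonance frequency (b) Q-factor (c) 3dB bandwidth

Step 1 — Resonance: ω₀ = 1/√(LC) = 1/√(0.000825·3.56e-08) = 1.845e+05 rad/s.
Step 2 — f₀ = ω₀/(2π) = 2.937e+04 Hz.
Step 3 — Series Q: Q = ω₀L/R = 1.845e+05·0.000825/42.1 = 3.616.
Step 4 — Bandwidth: Δω = ω₀/Q = 5.103e+04 rad/s; BW = Δω/(2π) = 8122 Hz.

(a) f₀ = 2.937e+04 Hz  (b) Q = 3.616  (c) BW = 8122 Hz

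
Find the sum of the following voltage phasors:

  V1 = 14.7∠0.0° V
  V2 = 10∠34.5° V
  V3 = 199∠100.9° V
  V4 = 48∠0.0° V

Step 1 — Convert each phasor to rectangular form:
  V1 = 14.7·(cos(0.0°) + j·sin(0.0°)) = 14.7 V
  V2 = 10·(cos(34.5°) + j·sin(34.5°)) = 8.241 + j5.664 V
  V3 = 199·(cos(100.9°) + j·sin(100.9°)) = -37.63 + j195.4 V
  V4 = 48·(cos(0.0°) + j·sin(0.0°)) = 48 V
Step 2 — Sum components: V_total = 33.31 + j201.1 V.
Step 3 — Convert to polar: |V_total| = 203.8 V, ∠V_total = 80.6°.

V_total = 203.8∠80.6° V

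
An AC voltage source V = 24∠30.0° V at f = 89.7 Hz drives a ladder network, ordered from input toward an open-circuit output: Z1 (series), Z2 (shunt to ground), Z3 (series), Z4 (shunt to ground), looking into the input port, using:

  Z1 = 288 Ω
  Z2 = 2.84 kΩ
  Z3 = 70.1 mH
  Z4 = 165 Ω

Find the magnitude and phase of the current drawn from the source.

Step 1 — Angular frequency: ω = 2π·f = 2π·89.7 = 563.6 rad/s.
Step 2 — Component impedances:
  Z1: Z = R = 288 Ω
  Z2: Z = R = 2840 Ω
  Z3: Z = jωL = j·563.6·0.0701 = 0 + j39.51 Ω
  Z4: Z = R = 165 Ω
Step 3 — Ladder network (open output): work backward from the far end, alternating series and parallel combinations. Z_in = 444.4 + j35.28 Ω = 445.8∠4.5° Ω.
Step 4 — Source phasor: V = 24∠30.0° V = 20.78 + j12 V.
Step 5 — Ohm's law: I = V / Z_total = (20.78 + j12) / (444.4 + j35.28) = 0.04861 + j0.02314 A.
Step 6 — Convert to polar: |I| = 0.05384 A, ∠I = 25.5°.

I = 0.05384∠25.5° A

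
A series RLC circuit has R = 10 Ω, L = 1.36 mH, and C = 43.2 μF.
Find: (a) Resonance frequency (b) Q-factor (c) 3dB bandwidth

Step 1 — Resonance: ω₀ = 1/√(LC) = 1/√(0.00136·4.32e-05) = 4126 rad/s.
Step 2 — f₀ = ω₀/(2π) = 656.6 Hz.
Step 3 — Series Q: Q = ω₀L/R = 4126·0.00136/10 = 0.5611.
Step 4 — Bandwidth: Δω = ω₀/Q = 7353 rad/s; BW = Δω/(2π) = 1170 Hz.

(a) f₀ = 656.6 Hz  (b) Q = 0.5611  (c) BW = 1170 Hz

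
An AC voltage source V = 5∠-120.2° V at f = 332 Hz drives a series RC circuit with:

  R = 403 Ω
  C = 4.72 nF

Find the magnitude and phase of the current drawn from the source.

Step 1 — Angular frequency: ω = 2π·f = 2π·332 = 2086 rad/s.
Step 2 — Component impedances:
  R: Z = R = 403 Ω
  C: Z = 1/(jωC) = -j/(ω·C) = 0 - j1.016e+05 Ω
Step 3 — Series combination: Z_total = R + C = 403 - j1.016e+05 Ω = 1.016e+05∠-89.8° Ω.
Step 4 — Source phasor: V = 5∠-120.2° V = -2.515 - j4.321 V.
Step 5 — Ohm's law: I = V / Z_total = (-2.515 - j4.321) / (403 - j1.016e+05) = 4.245e-05 - j2.493e-05 A.
Step 6 — Convert to polar: |I| = 4.923e-05 A, ∠I = -30.4°.

I = 4.923e-05∠-30.4° A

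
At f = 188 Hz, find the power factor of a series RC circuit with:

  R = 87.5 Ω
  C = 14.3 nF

Step 1 — Angular frequency: ω = 2π·f = 2π·188 = 1181 rad/s.
Step 2 — Component impedances:
  R: Z = R = 87.5 Ω
  C: Z = 1/(jωC) = -j/(ω·C) = 0 - j5.92e+04 Ω
Step 3 — Series combination: Z_total = R + C = 87.5 - j5.92e+04 Ω = 5.92e+04∠-89.9° Ω.
Step 4 — Power factor: PF = cos(φ) = Re(Z)/|Z| = 87.5/5.92e+04 = 0.001478.
Step 5 — Type: Im(Z) = -5.92e+04 ⇒ leading (phase φ = -89.9°).

PF = 0.001478 (leading, φ = -89.9°)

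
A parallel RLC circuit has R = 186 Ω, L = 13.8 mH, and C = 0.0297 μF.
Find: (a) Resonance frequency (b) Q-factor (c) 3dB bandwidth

Step 1 — Resonance: ω₀ = 1/√(LC) = 1/√(0.0138·2.97e-08) = 4.939e+04 rad/s.
Step 2 — f₀ = ω₀/(2π) = 7861 Hz.
Step 3 — Parallel Q: Q = R/(ω₀L) = 186/(4.939e+04·0.0138) = 0.2729.
Step 4 — Bandwidth: Δω = ω₀/Q = 1.81e+05 rad/s; BW = Δω/(2π) = 2.881e+04 Hz.

(a) f₀ = 7861 Hz  (b) Q = 0.2729  (c) BW = 2.881e+04 Hz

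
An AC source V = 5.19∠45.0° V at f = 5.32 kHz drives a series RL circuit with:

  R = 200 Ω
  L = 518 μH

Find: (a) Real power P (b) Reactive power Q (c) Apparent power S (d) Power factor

Step 1 — Angular frequency: ω = 2π·f = 2π·5320 = 3.343e+04 rad/s.
Step 2 — Component impedances:
  R: Z = R = 200 Ω
  L: Z = jωL = j·3.343e+04·0.000518 = 0 + j17.31 Ω
Step 3 — Series combination: Z_total = R + L = 200 + j17.31 Ω = 200.7∠4.9° Ω.
Step 4 — Source phasor: V = 5.19∠45.0° V = 3.67 + j3.67 V.
Step 5 — Current: I = V / Z = 0.01979 + j0.01664 A = 0.02585∠40.1° A.
Step 6 — Complex power: S = V·I* = 0.1337 + j0.01157 VA.
Step 7 — Real power: P = Re(S) = 0.1337 W.
Step 8 — Reactive power: Q = Im(S) = 0.01157 VAR.
Step 9 — Apparent power: |S| = 0.1342 VA.
Step 10 — Power factor: PF = P/|S| = 0.9963 (lagging).

(a) P = 0.1337 W  (b) Q = 0.01157 VAR  (c) S = 0.1342 VA  (d) PF = 0.9963 (lagging)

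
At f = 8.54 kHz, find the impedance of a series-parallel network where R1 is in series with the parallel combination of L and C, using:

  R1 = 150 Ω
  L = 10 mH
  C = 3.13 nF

Step 1 — Angular frequency: ω = 2π·f = 2π·8540 = 5.366e+04 rad/s.
Step 2 — Component impedances:
  R1: Z = R = 150 Ω
  L: Z = jωL = j·5.366e+04·0.01 = 0 + j536.6 Ω
  C: Z = 1/(jωC) = -j/(ω·C) = 0 - j5954 Ω
Step 3 — Parallel branch: L || C = 1/(1/L + 1/C) = 0 + j589.7 Ω.
Step 4 — Series with R1: Z_total = R1 + (L || C) = 150 + j589.7 Ω = 608.5∠75.7° Ω.

Z = 150 + j589.7 Ω = 608.5∠75.7° Ω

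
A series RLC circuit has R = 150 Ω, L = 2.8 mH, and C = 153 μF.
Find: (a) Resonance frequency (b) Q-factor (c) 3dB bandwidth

Step 1 — Resonance: ω₀ = 1/√(LC) = 1/√(0.0028·0.000153) = 1528 rad/s.
Step 2 — f₀ = ω₀/(2π) = 243.2 Hz.
Step 3 — Series Q: Q = ω₀L/R = 1528·0.0028/150 = 0.02852.
Step 4 — Bandwidth: Δω = ω₀/Q = 5.357e+04 rad/s; BW = Δω/(2π) = 8526 Hz.

(a) f₀ = 243.2 Hz  (b) Q = 0.02852  (c) BW = 8526 Hz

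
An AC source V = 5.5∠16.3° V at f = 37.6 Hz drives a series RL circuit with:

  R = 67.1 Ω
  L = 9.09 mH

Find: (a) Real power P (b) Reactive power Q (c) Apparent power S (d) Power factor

Step 1 — Angular frequency: ω = 2π·f = 2π·37.6 = 236.2 rad/s.
Step 2 — Component impedances:
  R: Z = R = 67.1 Ω
  L: Z = jωL = j·236.2·0.00909 = 0 + j2.147 Ω
Step 3 — Series combination: Z_total = R + L = 67.1 + j2.147 Ω = 67.13∠1.8° Ω.
Step 4 — Source phasor: V = 5.5∠16.3° V = 5.279 + j1.544 V.
Step 5 — Current: I = V / Z = 0.07933 + j0.02047 A = 0.08193∠14.5° A.
Step 6 — Complex power: S = V·I* = 0.4504 + j0.01441 VA.
Step 7 — Real power: P = Re(S) = 0.4504 W.
Step 8 — Reactive power: Q = Im(S) = 0.01441 VAR.
Step 9 — Apparent power: |S| = 0.4506 VA.
Step 10 — Power factor: PF = P/|S| = 0.9995 (lagging).

(a) P = 0.4504 W  (b) Q = 0.01441 VAR  (c) S = 0.4506 VA  (d) PF = 0.9995 (lagging)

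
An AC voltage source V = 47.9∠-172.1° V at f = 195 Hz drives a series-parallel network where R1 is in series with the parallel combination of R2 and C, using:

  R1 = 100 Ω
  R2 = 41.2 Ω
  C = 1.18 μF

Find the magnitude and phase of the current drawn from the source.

Step 1 — Angular frequency: ω = 2π·f = 2π·195 = 1225 rad/s.
Step 2 — Component impedances:
  R1: Z = R = 100 Ω
  R2: Z = R = 41.2 Ω
  C: Z = 1/(jωC) = -j/(ω·C) = 0 - j691.7 Ω
Step 3 — Parallel branch: R2 || C = 1/(1/R2 + 1/C) = 41.05 - j2.445 Ω.
Step 4 — Series with R1: Z_total = R1 + (R2 || C) = 141.1 - j2.445 Ω = 141.1∠-1.0° Ω.
Step 5 — Source phasor: V = 47.9∠-172.1° V = -47.45 - j6.584 V.
Step 6 — Ohm's law: I = V / Z_total = (-47.45 - j6.584) / (141.1 - j2.445) = -0.3355 - j0.05249 A.
Step 7 — Convert to polar: |I| = 0.3395 A, ∠I = -171.1°.

I = 0.3395∠-171.1° A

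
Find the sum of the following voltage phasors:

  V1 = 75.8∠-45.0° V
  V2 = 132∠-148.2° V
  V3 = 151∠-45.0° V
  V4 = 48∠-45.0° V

Step 1 — Convert each phasor to rectangular form:
  V1 = 75.8·(cos(-45.0°) + j·sin(-45.0°)) = 53.6 - j53.6 V
  V2 = 132·(cos(-148.2°) + j·sin(-148.2°)) = -112.2 - j69.56 V
  V3 = 151·(cos(-45.0°) + j·sin(-45.0°)) = 106.8 - j106.8 V
  V4 = 48·(cos(-45.0°) + j·sin(-45.0°)) = 33.94 - j33.94 V
Step 2 — Sum components: V_total = 82.13 - j263.9 V.
Step 3 — Convert to polar: |V_total| = 276.4 V, ∠V_total = -72.7°.

V_total = 276.4∠-72.7° V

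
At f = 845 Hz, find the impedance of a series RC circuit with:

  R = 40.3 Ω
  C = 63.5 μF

Step 1 — Angular frequency: ω = 2π·f = 2π·845 = 5309 rad/s.
Step 2 — Component impedances:
  R: Z = R = 40.3 Ω
  C: Z = 1/(jωC) = -j/(ω·C) = 0 - j2.966 Ω
Step 3 — Series combination: Z_total = R + C = 40.3 - j2.966 Ω = 40.41∠-4.2° Ω.

Z = 40.3 - j2.966 Ω = 40.41∠-4.2° Ω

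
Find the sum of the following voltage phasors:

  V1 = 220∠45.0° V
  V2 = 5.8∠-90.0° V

Step 1 — Convert each phasor to rectangular form:
  V1 = 220·(cos(45.0°) + j·sin(45.0°)) = 155.6 + j155.6 V
  V2 = 5.8·(cos(-90.0°) + j·sin(-90.0°)) = 0 - j5.8 V
Step 2 — Sum components: V_total = 155.6 + j149.8 V.
Step 3 — Convert to polar: |V_total| = 215.9 V, ∠V_total = 43.9°.

V_total = 215.9∠43.9° V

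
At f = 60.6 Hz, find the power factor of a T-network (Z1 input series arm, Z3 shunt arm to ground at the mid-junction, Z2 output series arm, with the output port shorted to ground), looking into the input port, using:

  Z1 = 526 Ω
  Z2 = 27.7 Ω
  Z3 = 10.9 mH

Step 1 — Angular frequency: ω = 2π·f = 2π·60.6 = 380.8 rad/s.
Step 2 — Component impedances:
  Z1: Z = R = 526 Ω
  Z2: Z = R = 27.7 Ω
  Z3: Z = jωL = j·380.8·0.0109 = 0 + j4.15 Ω
Step 3 — With the output port shorted to ground, the output series arm Z2 runs from the junction to ground; the shunt arm Z3 also runs from the junction to ground. They appear in parallel: Z3 || Z2 = 0.6082 + j4.059 Ω.
Step 4 — Series with input arm Z1: Z_in = Z1 + (Z3 || Z2) = 526.6 + j4.059 Ω = 526.6∠0.4° Ω.
Step 5 — Power factor: PF = cos(φ) = Re(Z)/|Z| = 526.6/526.6 = 1.
Step 6 — Type: Im(Z) = 4.059 ⇒ lagging (phase φ = 0.4°).

PF = 1 (lagging, φ = 0.4°)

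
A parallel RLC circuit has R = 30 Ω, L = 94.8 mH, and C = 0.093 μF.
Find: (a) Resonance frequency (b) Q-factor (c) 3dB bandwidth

Step 1 — Resonance: ω₀ = 1/√(LC) = 1/√(0.0948·9.3e-08) = 1.065e+04 rad/s.
Step 2 — f₀ = ω₀/(2π) = 1695 Hz.
Step 3 — Parallel Q: Q = R/(ω₀L) = 30/(1.065e+04·0.0948) = 0.02971.
Step 4 — Bandwidth: Δω = ω₀/Q = 3.584e+05 rad/s; BW = Δω/(2π) = 5.704e+04 Hz.

(a) f₀ = 1695 Hz  (b) Q = 0.02971  (c) BW = 5.704e+04 Hz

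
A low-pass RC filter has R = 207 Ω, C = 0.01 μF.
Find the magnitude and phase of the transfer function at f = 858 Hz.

Step 1 — Angular frequency: ω = 2π·858 = 5391 rad/s.
Step 2 — Transfer function: H(jω) = 1/(1 + jωRC).
Step 3 — Denominator: 1 + jωRC = 1 + j·5391·207·1e-08 = 1 + j0.01116.
Step 4 — H = 0.9999 - j0.01116.
Step 5 — Magnitude: |H| = 0.9999 (-0.0 dB); phase: φ = -0.6°.

|H| = 0.9999 (-0.0 dB), φ = -0.6°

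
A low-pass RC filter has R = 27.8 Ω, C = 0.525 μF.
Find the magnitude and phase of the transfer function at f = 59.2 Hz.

Step 1 — Angular frequency: ω = 2π·59.2 = 372 rad/s.
Step 2 — Transfer function: H(jω) = 1/(1 + jωRC).
Step 3 — Denominator: 1 + jωRC = 1 + j·372·27.8·5.25e-07 = 1 + j0.005429.
Step 4 — H = 1 - j0.005429.
Step 5 — Magnitude: |H| = 1 (-0.0 dB); phase: φ = -0.3°.

|H| = 1 (-0.0 dB), φ = -0.3°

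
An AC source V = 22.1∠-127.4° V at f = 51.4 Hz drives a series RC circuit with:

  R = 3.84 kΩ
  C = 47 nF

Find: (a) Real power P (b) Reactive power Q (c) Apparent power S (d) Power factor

Step 1 — Angular frequency: ω = 2π·f = 2π·51.4 = 323 rad/s.
Step 2 — Component impedances:
  R: Z = R = 3840 Ω
  C: Z = 1/(jωC) = -j/(ω·C) = 0 - j6.588e+04 Ω
Step 3 — Series combination: Z_total = R + C = 3840 - j6.588e+04 Ω = 6.599e+04∠-86.7° Ω.
Step 4 — Source phasor: V = 22.1∠-127.4° V = -13.42 - j17.56 V.
Step 5 — Current: I = V / Z = 0.0002538 - j0.0002185 A = 0.0003349∠-40.7° A.
Step 6 — Complex power: S = V·I* = 0.0004307 - j0.007388 VA.
Step 7 — Real power: P = Re(S) = 0.0004307 W.
Step 8 — Reactive power: Q = Im(S) = -0.007388 VAR.
Step 9 — Apparent power: |S| = 0.007401 VA.
Step 10 — Power factor: PF = P/|S| = 0.05819 (leading).

(a) P = 0.0004307 W  (b) Q = -0.007388 VAR  (c) S = 0.007401 VA  (d) PF = 0.05819 (leading)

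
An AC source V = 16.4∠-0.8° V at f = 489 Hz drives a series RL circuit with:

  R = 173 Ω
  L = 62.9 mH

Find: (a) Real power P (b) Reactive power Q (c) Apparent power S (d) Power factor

Step 1 — Angular frequency: ω = 2π·f = 2π·489 = 3072 rad/s.
Step 2 — Component impedances:
  R: Z = R = 173 Ω
  L: Z = jωL = j·3072·0.0629 = 0 + j193.3 Ω
Step 3 — Series combination: Z_total = R + L = 173 + j193.3 Ω = 259.4∠48.2° Ω.
Step 4 — Source phasor: V = 16.4∠-0.8° V = 16.4 - j0.229 V.
Step 5 — Current: I = V / Z = 0.04151 - j0.04769 A = 0.06323∠-49.0° A.
Step 6 — Complex power: S = V·I* = 0.6916 + j0.7726 VA.
Step 7 — Real power: P = Re(S) = 0.6916 W.
Step 8 — Reactive power: Q = Im(S) = 0.7726 VAR.
Step 9 — Apparent power: |S| = 1.037 VA.
Step 10 — Power factor: PF = P/|S| = 0.667 (lagging).

(a) P = 0.6916 W  (b) Q = 0.7726 VAR  (c) S = 1.037 VA  (d) PF = 0.667 (lagging)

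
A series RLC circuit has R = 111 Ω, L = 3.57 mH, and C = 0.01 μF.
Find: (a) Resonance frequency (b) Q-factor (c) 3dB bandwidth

Step 1 — Resonance condition Im(Z)=0 gives ω₀ = 1/√(LC).
Step 2 — ω₀ = 1/√(0.00357·1e-08) = 1.674e+05 rad/s.
Step 3 — f₀ = ω₀/(2π) = 2.664e+04 Hz.
Step 4 — Series Q: Q = ω₀L/R = 1.674e+05·0.00357/111 = 5.383.
Step 5 — 3dB bandwidth: Δω = ω₀/Q = 3.109e+04 rad/s; BW = Δω/(2π) = 4949 Hz.

(a) f₀ = 2.664e+04 Hz  (b) Q = 5.383  (c) BW = 4949 Hz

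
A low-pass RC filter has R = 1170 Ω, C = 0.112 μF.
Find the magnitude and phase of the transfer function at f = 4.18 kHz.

Step 1 — Angular frequency: ω = 2π·4180 = 2.626e+04 rad/s.
Step 2 — Transfer function: H(jω) = 1/(1 + jωRC).
Step 3 — Denominator: 1 + jωRC = 1 + j·2.626e+04·1170·1.12e-07 = 1 + j3.442.
Step 4 — H = 0.07785 - j0.2679.
Step 5 — Magnitude: |H| = 0.279 (-11.1 dB); phase: φ = -73.8°.

|H| = 0.279 (-11.1 dB), φ = -73.8°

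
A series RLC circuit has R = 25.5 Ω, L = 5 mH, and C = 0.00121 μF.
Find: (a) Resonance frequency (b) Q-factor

Step 1 — Resonance condition Im(Z)=0 gives ω₀ = 1/√(LC).
Step 2 — ω₀ = 1/√(0.005·1.21e-09) = 4.066e+05 rad/s.
Step 3 — f₀ = ω₀/(2π) = 6.471e+04 Hz.
Step 4 — Series Q: Q = ω₀L/R = 4.066e+05·0.005/25.5 = 79.72.

(a) f₀ = 6.471e+04 Hz  (b) Q = 79.72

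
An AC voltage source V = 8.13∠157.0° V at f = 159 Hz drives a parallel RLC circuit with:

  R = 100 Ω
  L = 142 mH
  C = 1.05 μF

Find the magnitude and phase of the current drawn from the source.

Step 1 — Angular frequency: ω = 2π·f = 2π·159 = 999 rad/s.
Step 2 — Component impedances:
  R: Z = R = 100 Ω
  L: Z = jωL = j·999·0.142 = 0 + j141.9 Ω
  C: Z = 1/(jωC) = -j/(ω·C) = 0 - j953.3 Ω
Step 3 — Parallel combination: 1/Z_total = 1/R + 1/L + 1/C; Z_total = 73.53 + j44.12 Ω = 85.75∠31.0° Ω.
Step 4 — Source phasor: V = 8.13∠157.0° V = -7.484 + j3.177 V.
Step 5 — Ohm's law: I = V / Z_total = (-7.484 + j3.177) / (73.53 + j44.12) = -0.05578 + j0.07667 A.
Step 6 — Convert to polar: |I| = 0.09481 A, ∠I = 126.0°.

I = 0.09481∠126.0° A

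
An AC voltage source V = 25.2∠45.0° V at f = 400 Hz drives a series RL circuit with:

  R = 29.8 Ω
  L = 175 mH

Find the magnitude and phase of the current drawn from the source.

Step 1 — Angular frequency: ω = 2π·f = 2π·400 = 2513 rad/s.
Step 2 — Component impedances:
  R: Z = R = 29.8 Ω
  L: Z = jωL = j·2513·0.175 = 0 + j439.8 Ω
Step 3 — Series combination: Z_total = R + L = 29.8 + j439.8 Ω = 440.8∠86.1° Ω.
Step 4 — Source phasor: V = 25.2∠45.0° V = 17.82 + j17.82 V.
Step 5 — Ohm's law: I = V / Z_total = (17.82 + j17.82) / (29.8 + j439.8) = 0.04306 - j0.0376 A.
Step 6 — Convert to polar: |I| = 0.05716 A, ∠I = -41.1°.

I = 0.05716∠-41.1° A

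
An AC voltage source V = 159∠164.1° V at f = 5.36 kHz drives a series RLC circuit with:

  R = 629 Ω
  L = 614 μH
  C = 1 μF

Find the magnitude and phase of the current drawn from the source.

Step 1 — Angular frequency: ω = 2π·f = 2π·5360 = 3.368e+04 rad/s.
Step 2 — Component impedances:
  R: Z = R = 629 Ω
  L: Z = jωL = j·3.368e+04·0.000614 = 0 + j20.68 Ω
  C: Z = 1/(jωC) = -j/(ω·C) = 0 - j29.69 Ω
Step 3 — Series combination: Z_total = R + L + C = 629 - j9.015 Ω = 629.1∠-0.8° Ω.
Step 4 — Source phasor: V = 159∠164.1° V = -152.9 + j43.56 V.
Step 5 — Ohm's law: I = V / Z_total = (-152.9 + j43.56) / (629 - j9.015) = -0.2441 + j0.06575 A.
Step 6 — Convert to polar: |I| = 0.2528 A, ∠I = 164.9°.

I = 0.2528∠164.9° A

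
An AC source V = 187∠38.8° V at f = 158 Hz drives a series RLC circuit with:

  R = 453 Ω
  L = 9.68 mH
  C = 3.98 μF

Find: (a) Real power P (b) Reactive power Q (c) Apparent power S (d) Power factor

Step 1 — Angular frequency: ω = 2π·f = 2π·158 = 992.7 rad/s.
Step 2 — Component impedances:
  R: Z = R = 453 Ω
  L: Z = jωL = j·992.7·0.00968 = 0 + j9.61 Ω
  C: Z = 1/(jωC) = -j/(ω·C) = 0 - j253.1 Ω
Step 3 — Series combination: Z_total = R + L + C = 453 - j243.5 Ω = 514.3∠-28.3° Ω.
Step 4 — Source phasor: V = 187∠38.8° V = 145.7 + j117.2 V.
Step 5 — Current: I = V / Z = 0.1417 + j0.3348 A = 0.3636∠67.1° A.
Step 6 — Complex power: S = V·I* = 59.89 - j32.19 VA.
Step 7 — Real power: P = Re(S) = 59.89 W.
Step 8 — Reactive power: Q = Im(S) = -32.19 VAR.
Step 9 — Apparent power: |S| = 67.99 VA.
Step 10 — Power factor: PF = P/|S| = 0.8808 (leading).

(a) P = 59.89 W  (b) Q = -32.19 VAR  (c) S = 67.99 VA  (d) PF = 0.8808 (leading)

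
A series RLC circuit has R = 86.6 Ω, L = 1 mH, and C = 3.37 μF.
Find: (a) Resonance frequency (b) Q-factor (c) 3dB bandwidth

Step 1 — Resonance: ω₀ = 1/√(LC) = 1/√(0.001·3.37e-06) = 1.723e+04 rad/s.
Step 2 — f₀ = ω₀/(2π) = 2742 Hz.
Step 3 — Series Q: Q = ω₀L/R = 1.723e+04·0.001/86.6 = 0.1989.
Step 4 — Bandwidth: Δω = ω₀/Q = 8.66e+04 rad/s; BW = Δω/(2π) = 1.378e+04 Hz.

(a) f₀ = 2742 Hz  (b) Q = 0.1989  (c) BW = 1.378e+04 Hz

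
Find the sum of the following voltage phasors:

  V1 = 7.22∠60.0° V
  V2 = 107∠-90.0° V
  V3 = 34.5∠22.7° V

Step 1 — Convert each phasor to rectangular form:
  V1 = 7.22·(cos(60.0°) + j·sin(60.0°)) = 3.61 + j6.253 V
  V2 = 107·(cos(-90.0°) + j·sin(-90.0°)) = 0 - j107 V
  V3 = 34.5·(cos(22.7°) + j·sin(22.7°)) = 31.83 + j13.31 V
Step 2 — Sum components: V_total = 35.44 - j87.43 V.
Step 3 — Convert to polar: |V_total| = 94.34 V, ∠V_total = -67.9°.

V_total = 94.34∠-67.9° V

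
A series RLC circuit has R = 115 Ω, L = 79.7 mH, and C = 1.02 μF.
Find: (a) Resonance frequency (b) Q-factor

Step 1 — Resonance condition Im(Z)=0 gives ω₀ = 1/√(LC).
Step 2 — ω₀ = 1/√(0.0797·1.02e-06) = 3507 rad/s.
Step 3 — f₀ = ω₀/(2π) = 558.2 Hz.
Step 4 — Series Q: Q = ω₀L/R = 3507·0.0797/115 = 2.431.

(a) f₀ = 558.2 Hz  (b) Q = 2.431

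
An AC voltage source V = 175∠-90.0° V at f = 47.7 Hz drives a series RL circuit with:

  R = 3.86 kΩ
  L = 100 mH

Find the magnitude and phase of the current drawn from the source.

Step 1 — Angular frequency: ω = 2π·f = 2π·47.7 = 299.7 rad/s.
Step 2 — Component impedances:
  R: Z = R = 3860 Ω
  L: Z = jωL = j·299.7·0.1 = 0 + j29.97 Ω
Step 3 — Series combination: Z_total = R + L = 3860 + j29.97 Ω = 3860∠0.4° Ω.
Step 4 — Source phasor: V = 175∠-90.0° V = 0 - j175 V.
Step 5 — Ohm's law: I = V / Z_total = (0 - j175) / (3860 + j29.97) = -0.000352 - j0.04533 A.
Step 6 — Convert to polar: |I| = 0.04534 A, ∠I = -90.4°.

I = 0.04534∠-90.4° A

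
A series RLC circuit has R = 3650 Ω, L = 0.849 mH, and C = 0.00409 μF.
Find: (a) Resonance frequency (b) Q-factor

Step 1 — Resonance condition Im(Z)=0 gives ω₀ = 1/√(LC).
Step 2 — ω₀ = 1/√(0.000849·4.09e-09) = 5.366e+05 rad/s.
Step 3 — f₀ = ω₀/(2π) = 8.541e+04 Hz.
Step 4 — Series Q: Q = ω₀L/R = 5.366e+05·0.000849/3650 = 0.1248.

(a) f₀ = 8.541e+04 Hz  (b) Q = 0.1248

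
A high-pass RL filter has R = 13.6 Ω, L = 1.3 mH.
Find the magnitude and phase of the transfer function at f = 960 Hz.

Step 1 — Angular frequency: ω = 2π·960 = 6032 rad/s.
Step 2 — Transfer function: H(jω) = jωL/(R + jωL).
Step 3 — Numerator jωL = j·7.841; denominator R + jωL = 13.6 + j7.841.
Step 4 — H = 0.2495 + j0.4327.
Step 5 — Magnitude: |H| = 0.4995 (-6.0 dB); phase: φ = 60.0°.

|H| = 0.4995 (-6.0 dB), φ = 60.0°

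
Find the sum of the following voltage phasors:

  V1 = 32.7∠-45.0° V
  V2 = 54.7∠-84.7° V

Step 1 — Convert each phasor to rectangular form:
  V1 = 32.7·(cos(-45.0°) + j·sin(-45.0°)) = 23.12 - j23.12 V
  V2 = 54.7·(cos(-84.7°) + j·sin(-84.7°)) = 5.053 - j54.47 V
Step 2 — Sum components: V_total = 28.18 - j77.59 V.
Step 3 — Convert to polar: |V_total| = 82.55 V, ∠V_total = -70.0°.

V_total = 82.55∠-70.0° V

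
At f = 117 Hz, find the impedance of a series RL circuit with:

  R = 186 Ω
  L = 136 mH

Step 1 — Angular frequency: ω = 2π·f = 2π·117 = 735.1 rad/s.
Step 2 — Component impedances:
  R: Z = R = 186 Ω
  L: Z = jωL = j·735.1·0.136 = 0 + j99.98 Ω
Step 3 — Series combination: Z_total = R + L = 186 + j99.98 Ω = 211.2∠28.3° Ω.

Z = 186 + j99.98 Ω = 211.2∠28.3° Ω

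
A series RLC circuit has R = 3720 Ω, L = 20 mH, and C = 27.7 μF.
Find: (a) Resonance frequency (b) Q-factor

Step 1 — Resonance condition Im(Z)=0 gives ω₀ = 1/√(LC).
Step 2 — ω₀ = 1/√(0.02·2.77e-05) = 1344 rad/s.
Step 3 — f₀ = ω₀/(2π) = 213.8 Hz.
Step 4 — Series Q: Q = ω₀L/R = 1344·0.02/3720 = 0.007223.

(a) f₀ = 213.8 Hz  (b) Q = 0.007223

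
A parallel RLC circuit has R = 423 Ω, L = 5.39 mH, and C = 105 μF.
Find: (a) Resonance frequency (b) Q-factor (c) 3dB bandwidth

Step 1 — Resonance: ω₀ = 1/√(LC) = 1/√(0.00539·0.000105) = 1329 rad/s.
Step 2 — f₀ = ω₀/(2π) = 211.6 Hz.
Step 3 — Parallel Q: Q = R/(ω₀L) = 423/(1329·0.00539) = 59.04.
Step 4 — Bandwidth: Δω = ω₀/Q = 22.51 rad/s; BW = Δω/(2π) = 3.583 Hz.

(a) f₀ = 211.6 Hz  (b) Q = 59.04  (c) BW = 3.583 Hz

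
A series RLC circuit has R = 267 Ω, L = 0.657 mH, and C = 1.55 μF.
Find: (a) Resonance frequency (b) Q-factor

Step 1 — Resonance condition Im(Z)=0 gives ω₀ = 1/√(LC).
Step 2 — ω₀ = 1/√(0.000657·1.55e-06) = 3.134e+04 rad/s.
Step 3 — f₀ = ω₀/(2π) = 4987 Hz.
Step 4 — Series Q: Q = ω₀L/R = 3.134e+04·0.000657/267 = 0.07711.

(a) f₀ = 4987 Hz  (b) Q = 0.07711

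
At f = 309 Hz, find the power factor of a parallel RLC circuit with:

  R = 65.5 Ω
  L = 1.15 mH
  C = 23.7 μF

Step 1 — Angular frequency: ω = 2π·f = 2π·309 = 1942 rad/s.
Step 2 — Component impedances:
  R: Z = R = 65.5 Ω
  L: Z = jωL = j·1942·0.00115 = 0 + j2.233 Ω
  C: Z = 1/(jωC) = -j/(ω·C) = 0 - j21.73 Ω
Step 3 — Parallel combination: 1/Z_total = 1/R + 1/L + 1/C; Z_total = 0.0944 + j2.485 Ω = 2.487∠87.8° Ω.
Step 4 — Power factor: PF = cos(φ) = Re(Z)/|Z| = 0.0944/2.487 = 0.03796.
Step 5 — Type: Im(Z) = 2.485 ⇒ lagging (phase φ = 87.8°).

PF = 0.03796 (lagging, φ = 87.8°)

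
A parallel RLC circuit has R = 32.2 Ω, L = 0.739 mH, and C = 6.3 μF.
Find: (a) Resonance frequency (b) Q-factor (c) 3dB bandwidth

Step 1 — Resonance: ω₀ = 1/√(LC) = 1/√(0.000739·6.3e-06) = 1.466e+04 rad/s.
Step 2 — f₀ = ω₀/(2π) = 2333 Hz.
Step 3 — Parallel Q: Q = R/(ω₀L) = 32.2/(1.466e+04·0.000739) = 2.973.
Step 4 — Bandwidth: Δω = ω₀/Q = 4930 rad/s; BW = Δω/(2π) = 784.6 Hz.

(a) f₀ = 2333 Hz  (b) Q = 2.973  (c) BW = 784.6 Hz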